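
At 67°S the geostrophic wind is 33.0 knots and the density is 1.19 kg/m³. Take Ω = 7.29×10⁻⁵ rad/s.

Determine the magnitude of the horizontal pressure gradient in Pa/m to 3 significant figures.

Coriolis parameter at 67°S:
f = 2Ω sin φ = 2 × 7.29×10⁻⁵ × sin 67° = 1.34×10⁻⁴ s⁻¹
Wind speed in SI: 33.0 knots = 17.0 m/s
Geostrophic balance rearranged: |∂P/∂n| = f ρ V_g
|∂P/∂n| = 1.34×10⁻⁴ × 1.19 × 17.0 = 2.71×10⁻³ Pa/m

2.71×10⁻³ Pa/m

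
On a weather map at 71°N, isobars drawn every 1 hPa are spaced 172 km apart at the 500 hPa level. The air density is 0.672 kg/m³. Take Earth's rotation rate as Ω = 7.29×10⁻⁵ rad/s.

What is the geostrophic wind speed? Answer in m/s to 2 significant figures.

Coriolis parameter at 71°N:
f = 2Ω sin φ = 2 × 7.29×10⁻⁵ × sin 71° = 1.38×10⁻⁴ s⁻¹
Pressure gradient: |∂P/∂n| = 100 Pa / 172000 m = 5.81×10⁻⁴ Pa/m
Geostrophic balance (pressure-gradient force = Coriolis force):
V_g = (1/(fρ)) |∂P/∂n| = 5.81×10⁻⁴ / (1.38×10⁻⁴ × 0.672) = 6.28 m/s

6.3 m/s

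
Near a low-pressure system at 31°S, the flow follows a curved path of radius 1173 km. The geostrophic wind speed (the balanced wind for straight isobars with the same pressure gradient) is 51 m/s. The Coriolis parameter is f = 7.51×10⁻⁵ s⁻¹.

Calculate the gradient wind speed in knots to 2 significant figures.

70 knots

Around a low, centrifugal force acts outward with Coriolis, so pressure-gradient force balances both:
(1/ρ)|∂P/∂n| = fV + V²/R  →  V² + fR·V − fR·V_g = 0
With fR = 7.51×10⁻⁵ × 1173×10³ m = 88.1 m/s:
V = [−fR + √((fR)² + 4 fR V_g)]/2 = [−88.1 + √(88.1² + 4×88.1×51)]/2 = 36.2 m/s
Subgeostrophic (V < V_g = 51 m/s), as expected around a low.
Converting: 36.2 m/s × 1.944 = 70 knots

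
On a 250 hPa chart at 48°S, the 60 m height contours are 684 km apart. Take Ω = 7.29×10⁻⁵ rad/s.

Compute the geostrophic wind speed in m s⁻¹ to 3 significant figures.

Coriolis parameter at 48°S:
f = 2Ω sin φ = 2 × 7.29×10⁻⁵ × sin 48° = 1.08×10⁻⁴ s⁻¹
Height gradient: |∂Z/∂n| = 60 m / 684000 m = 8.77×10⁻⁵
On a pressure surface, geostrophic balance gives V_g = (g/f)|∂Z/∂n|:
V_g = 9.81 × 8.77×10⁻⁵ / 1.08×10⁻⁴ = 7.94 m/s

7.94 m s⁻¹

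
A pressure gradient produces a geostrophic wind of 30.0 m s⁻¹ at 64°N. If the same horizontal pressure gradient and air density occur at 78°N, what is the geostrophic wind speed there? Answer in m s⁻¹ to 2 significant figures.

28 m s⁻¹

With the same pressure gradient and density, V_g ∝ 1/f ∝ 1/sin φ.
V₂ = V₁ · sin φ₁ / sin φ₂ = 30.0 × sin 64° / sin 78°
V₂ = 30.0 × 0.8988/0.9781 = 28 m s⁻¹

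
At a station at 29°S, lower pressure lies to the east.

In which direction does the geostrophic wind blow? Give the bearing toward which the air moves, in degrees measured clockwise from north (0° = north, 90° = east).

The pressure-gradient force points toward the east (bearing 090°).
Geostrophic balance: in the Southern Hemisphere the Coriolis force deflects motion to the left, so the geostrophic wind blows 90° to the left of the pressure-gradient force (low pressure on the right).
Rotating 090° by 90° counterclockwise gives 000° — the wind blows toward the north.

000°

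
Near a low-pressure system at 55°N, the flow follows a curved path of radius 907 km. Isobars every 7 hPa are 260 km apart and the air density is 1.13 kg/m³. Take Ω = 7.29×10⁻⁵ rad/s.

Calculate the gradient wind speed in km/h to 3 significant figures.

Coriolis parameter at 55°N:
f = 2Ω sin φ = 2 × 7.29×10⁻⁵ × sin 55° = 1.19×10⁻⁴ s⁻¹
Pressure gradient: |∂P/∂n| = 700 Pa / 260000 m = 2.69×10⁻³ Pa/m
Geostrophic speed: V_g = |∂P/∂n|/(fρ) = 2.69×10⁻³/(1.19×10⁻⁴ × 1.13) = 19.9 m/s
Around a low, centrifugal force acts outward with Coriolis, so pressure-gradient force balances both:
(1/ρ)|∂P/∂n| = fV + V²/R  →  V² + fR·V − fR·V_g = 0
With fR = 1.19×10⁻⁴ × 907×10³ m = 108 m/s:
V = [−fR + √((fR)² + 4 fR V_g)]/2 = [−108 + √(108² + 4×108×19.9)]/2 = 17.2 m/s
Subgeostrophic (V < V_g = 19.9 m/s), as expected around a low.
Converting: 17.2 m/s × 3.6 = 62.0 km/h

62.0 km/h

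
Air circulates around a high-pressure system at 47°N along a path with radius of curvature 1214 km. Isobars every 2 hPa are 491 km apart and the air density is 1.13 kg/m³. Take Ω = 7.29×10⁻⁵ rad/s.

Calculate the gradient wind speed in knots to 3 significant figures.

Coriolis parameter at 47°N:
f = 2Ω sin φ = 2 × 7.29×10⁻⁵ × sin 47° = 1.07×10⁻⁴ s⁻¹
Pressure gradient: |∂P/∂n| = 200 Pa / 491000 m = 4.07×10⁻⁴ Pa/m
Geostrophic speed: V_g = |∂P/∂n|/(fρ) = 4.07×10⁻⁴/(1.07×10⁻⁴ × 1.13) = 3.38 m/s
Around a high, pressure-gradient force acts outward with centrifugal, so Coriolis balances both:
fV = (1/ρ)|∂P/∂n| + V²/R  →  V² − fR·V + fR·V_g = 0
With fR = 1.07×10⁻⁴ × 1214×10³ m = 129 m/s:
V = [fR − √((fR)² − 4 fR V_g)]/2 = [129 − √(129² − 4×129×3.38)]/2 = 3.47 m/s
Supergeostrophic (V > V_g = 3.38 m/s), as expected around a high.
Converting: 3.47 m/s × 1.944 = 6.75 knots

6.75 knots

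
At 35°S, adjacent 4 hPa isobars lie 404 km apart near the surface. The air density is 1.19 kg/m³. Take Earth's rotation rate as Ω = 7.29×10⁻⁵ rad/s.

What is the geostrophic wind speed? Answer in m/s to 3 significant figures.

Coriolis parameter at 35°S:
f = 2Ω sin φ = 2 × 7.29×10⁻⁵ × sin 35° = 8.36×10⁻⁵ s⁻¹
Pressure gradient: |∂P/∂n| = 400 Pa / 404000 m = 9.90×10⁻⁴ Pa/m
Geostrophic balance (pressure-gradient force = Coriolis force):
V_g = (1/(fρ)) |∂P/∂n| = 9.90×10⁻⁴ / (8.36×10⁻⁵ × 1.19) = 9.95 m/s

9.95 m/s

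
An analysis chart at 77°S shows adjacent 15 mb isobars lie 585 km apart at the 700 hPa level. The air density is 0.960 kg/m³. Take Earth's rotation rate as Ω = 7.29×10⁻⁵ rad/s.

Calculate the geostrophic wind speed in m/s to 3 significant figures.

Coriolis parameter at 77°S:
f = 2Ω sin φ = 2 × 7.29×10⁻⁵ × sin 77° = 1.42×10⁻⁴ s⁻¹
Pressure gradient: |∂P/∂n| = 1500 Pa / 585000 m = 2.56×10⁻³ Pa/m
Geostrophic balance (pressure-gradient force = Coriolis force):
V_g = (1/(fρ)) |∂P/∂n| = 2.56×10⁻³ / (1.42×10⁻⁴ × 0.960) = 18.8 m/s

18.8 m/s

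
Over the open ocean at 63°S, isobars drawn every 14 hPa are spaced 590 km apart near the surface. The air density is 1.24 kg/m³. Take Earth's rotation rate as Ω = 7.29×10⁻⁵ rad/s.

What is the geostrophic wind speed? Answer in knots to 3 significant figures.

Coriolis parameter at 63°S:
f = 2Ω sin φ = 2 × 7.29×10⁻⁵ × sin 63° = 1.30×10⁻⁴ s⁻¹
Pressure gradient: |∂P/∂n| = 1400 Pa / 590000 m = 2.37×10⁻³ Pa/m
Geostrophic balance (pressure-gradient force = Coriolis force):
V_g = (1/(fρ)) |∂P/∂n| = 2.37×10⁻³ / (1.30×10⁻⁴ × 1.24) = 14.7 m/s
Converting: 14.7 m/s × 1.944 = 28.6 knots

28.6 knots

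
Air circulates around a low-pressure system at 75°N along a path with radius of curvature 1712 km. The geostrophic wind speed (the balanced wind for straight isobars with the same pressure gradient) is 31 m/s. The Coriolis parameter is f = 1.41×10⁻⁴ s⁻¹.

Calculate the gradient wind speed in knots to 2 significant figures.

54 knots

Around a low, centrifugal force acts outward with Coriolis, so pressure-gradient force balances both:
(1/ρ)|∂P/∂n| = fV + V²/R  →  V² + fR·V − fR·V_g = 0
With fR = 1.41×10⁻⁴ × 1712×10³ m = 241 m/s:
V = [−fR + √((fR)² + 4 fR V_g)]/2 = [−241 + √(241² + 4×241×31)]/2 = 27.8 m/s
Subgeostrophic (V < V_g = 31 m/s), as expected around a low.
Converting: 27.8 m/s × 1.944 = 54 knots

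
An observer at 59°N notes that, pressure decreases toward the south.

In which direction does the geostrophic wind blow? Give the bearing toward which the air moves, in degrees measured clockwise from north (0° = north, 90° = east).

The pressure-gradient force points toward the south (bearing 180°).
Geostrophic balance: in the Northern Hemisphere the Coriolis force deflects motion to the right, so the geostrophic wind blows 90° to the right of the pressure-gradient force (low pressure on the left).
Rotating 180° by 90° clockwise gives 270° — the wind blows toward the west.

270°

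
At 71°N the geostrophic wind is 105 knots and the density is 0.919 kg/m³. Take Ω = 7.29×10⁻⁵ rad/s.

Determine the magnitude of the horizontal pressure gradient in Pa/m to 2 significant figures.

6.8×10⁻³ Pa/m

Coriolis parameter at 71°N:
f = 2Ω sin φ = 2 × 7.29×10⁻⁵ × sin 71° = 1.38×10⁻⁴ s⁻¹
Wind speed in SI: 105 knots = 54.0 m/s
Geostrophic balance rearranged: |∂P/∂n| = f ρ V_g
|∂P/∂n| = 1.38×10⁻⁴ × 0.919 × 54.0 = 6.84×10⁻³ Pa/m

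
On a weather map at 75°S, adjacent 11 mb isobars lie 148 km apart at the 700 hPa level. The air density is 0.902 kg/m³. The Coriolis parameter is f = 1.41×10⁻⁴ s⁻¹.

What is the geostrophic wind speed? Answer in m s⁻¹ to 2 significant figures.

Pressure gradient: |∂P/∂n| = 1100 Pa / 148000 m = 7.43×10⁻³ Pa/m
Geostrophic balance (pressure-gradient force = Coriolis force):
V_g = (1/(fρ)) |∂P/∂n| = 7.43×10⁻³ / (1.41×10⁻⁴ × 0.902) = 58.4 m/s

58 m s⁻¹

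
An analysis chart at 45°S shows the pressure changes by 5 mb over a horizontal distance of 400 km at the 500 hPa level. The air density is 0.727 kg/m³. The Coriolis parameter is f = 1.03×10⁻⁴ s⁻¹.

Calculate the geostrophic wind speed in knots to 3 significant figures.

32.4 knots

Pressure gradient: |∂P/∂n| = 500 Pa / 400000 m = 1.25×10⁻³ Pa/m
Geostrophic balance (pressure-gradient force = Coriolis force):
V_g = (1/(fρ)) |∂P/∂n| = 1.25×10⁻³ / (1.03×10⁻⁴ × 0.727) = 16.7 m/s
Converting: 16.7 m/s × 1.944 = 32.4 knots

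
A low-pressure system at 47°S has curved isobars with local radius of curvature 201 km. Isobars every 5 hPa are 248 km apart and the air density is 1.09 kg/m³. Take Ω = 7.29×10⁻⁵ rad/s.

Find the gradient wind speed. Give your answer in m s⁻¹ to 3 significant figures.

Coriolis parameter at 47°S:
f = 2Ω sin φ = 2 × 7.29×10⁻⁵ × sin 47° = 1.07×10⁻⁴ s⁻¹
Pressure gradient: |∂P/∂n| = 500 Pa / 248000 m = 2.02×10⁻³ Pa/m
Geostrophic speed: V_g = |∂P/∂n|/(fρ) = 2.02×10⁻³/(1.07×10⁻⁴ × 1.09) = 17.3 m/s
Around a low, centrifugal force acts outward with Coriolis, so pressure-gradient force balances both:
(1/ρ)|∂P/∂n| = fV + V²/R  →  V² + fR·V − fR·V_g = 0
With fR = 1.07×10⁻⁴ × 201×10³ m = 21.4 m/s:
V = [−fR + √((fR)² + 4 fR V_g)]/2 = [−21.4 + √(21.4² + 4×21.4×17.3)]/2 = 11.3 m/s
Subgeostrophic (V < V_g = 17.3 m/s), as expected around a low.

11.3 m s⁻¹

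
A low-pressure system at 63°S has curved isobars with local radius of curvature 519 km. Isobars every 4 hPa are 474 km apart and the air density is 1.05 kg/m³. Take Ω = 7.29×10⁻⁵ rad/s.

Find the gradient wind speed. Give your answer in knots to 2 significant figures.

11 knots

Coriolis parameter at 63°S:
f = 2Ω sin φ = 2 × 7.29×10⁻⁵ × sin 63° = 1.30×10⁻⁴ s⁻¹
Pressure gradient: |∂P/∂n| = 400 Pa / 474000 m = 8.44×10⁻⁴ Pa/m
Geostrophic speed: V_g = |∂P/∂n|/(fρ) = 8.44×10⁻⁴/(1.30×10⁻⁴ × 1.05) = 6.19 m/s
Around a low, centrifugal force acts outward with Coriolis, so pressure-gradient force balances both:
(1/ρ)|∂P/∂n| = fV + V²/R  →  V² + fR·V − fR·V_g = 0
With fR = 1.30×10⁻⁴ × 519×10³ m = 67.4 m/s:
V = [−fR + √((fR)² + 4 fR V_g)]/2 = [−67.4 + √(67.4² + 4×67.4×6.19)]/2 = 5.7 m/s
Subgeostrophic (V < V_g = 6.19 m/s), as expected around a low.
Converting: 5.7 m/s × 1.944 = 11 knots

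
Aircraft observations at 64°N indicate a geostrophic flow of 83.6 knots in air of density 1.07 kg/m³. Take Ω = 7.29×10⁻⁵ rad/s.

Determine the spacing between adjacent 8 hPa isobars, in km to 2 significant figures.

Coriolis parameter at 64°N:
f = 2Ω sin φ = 2 × 7.29×10⁻⁵ × sin 64° = 1.31×10⁻⁴ s⁻¹
Wind speed in SI: 83.6 knots = 43.0 m/s
Geostrophic balance rearranged: |∂P/∂n| = f ρ V_g
|∂P/∂n| = 1.31×10⁻⁴ × 1.07 × 43.0 = 6.03×10⁻³ Pa/m
Isobar spacing: Δn = ΔP/|∂P/∂n| = 800 Pa / 6.03×10⁻³ Pa/m = 132661 m ≈ 130 km

130 km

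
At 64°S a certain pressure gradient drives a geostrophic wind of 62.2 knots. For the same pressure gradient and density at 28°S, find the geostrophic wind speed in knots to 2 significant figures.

120 knots

With the same pressure gradient and density, V_g ∝ 1/f ∝ 1/sin φ.
V₂ = V₁ · sin φ₁ / sin φ₂ = 62.2 × sin 64° / sin 28°
V₂ = 62.2 × 0.8988/0.4695 = 120 knots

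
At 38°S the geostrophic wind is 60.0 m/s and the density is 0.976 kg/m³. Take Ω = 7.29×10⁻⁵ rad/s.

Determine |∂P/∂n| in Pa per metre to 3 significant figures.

Coriolis parameter at 38°S:
f = 2Ω sin φ = 2 × 7.29×10⁻⁵ × sin 38° = 8.98×10⁻⁵ s⁻¹
Geostrophic balance rearranged: |∂P/∂n| = f ρ V_g
|∂P/∂n| = 8.98×10⁻⁵ × 0.976 × 60.0 = 5.26×10⁻³ Pa/m

5.26×10⁻³ Pa/m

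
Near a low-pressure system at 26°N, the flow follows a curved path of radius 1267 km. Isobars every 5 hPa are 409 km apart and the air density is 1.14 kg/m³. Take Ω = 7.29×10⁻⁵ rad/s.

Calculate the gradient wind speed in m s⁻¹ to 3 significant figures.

14.3 m s⁻¹

Coriolis parameter at 26°N:
f = 2Ω sin φ = 2 × 7.29×10⁻⁵ × sin 26° = 6.39×10⁻⁵ s⁻¹
Pressure gradient: |∂P/∂n| = 500 Pa / 409000 m = 1.22×10⁻³ Pa/m
Geostrophic speed: V_g = |∂P/∂n|/(fρ) = 1.22×10⁻³/(6.39×10⁻⁵ × 1.14) = 16.8 m/s
Around a low, centrifugal force acts outward with Coriolis, so pressure-gradient force balances both:
(1/ρ)|∂P/∂n| = fV + V²/R  →  V² + fR·V − fR·V_g = 0
With fR = 6.39×10⁻⁵ × 1267×10³ m = 81.0 m/s:
V = [−fR + √((fR)² + 4 fR V_g)]/2 = [−81.0 + √(81.0² + 4×81.0×16.8)]/2 = 14.3 m/s
Subgeostrophic (V < V_g = 16.8 m/s), as expected around a low.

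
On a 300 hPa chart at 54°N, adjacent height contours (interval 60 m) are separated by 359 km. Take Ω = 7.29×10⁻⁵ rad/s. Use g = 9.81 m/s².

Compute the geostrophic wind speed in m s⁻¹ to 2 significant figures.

14 m s⁻¹

Coriolis parameter at 54°N:
f = 2Ω sin φ = 2 × 7.29×10⁻⁵ × sin 54° = 1.18×10⁻⁴ s⁻¹
Height gradient: |∂Z/∂n| = 60 m / 359000 m = 1.67×10⁻⁴
On a pressure surface, geostrophic balance gives V_g = (g/f)|∂Z/∂n|:
V_g = 9.81 × 1.67×10⁻⁴ / 1.18×10⁻⁴ = 13.9 m/s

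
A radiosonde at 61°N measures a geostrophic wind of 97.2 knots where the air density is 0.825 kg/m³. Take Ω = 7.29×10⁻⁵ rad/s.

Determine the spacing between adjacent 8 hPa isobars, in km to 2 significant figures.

150 km

Coriolis parameter at 61°N:
f = 2Ω sin φ = 2 × 7.29×10⁻⁵ × sin 61° = 1.28×10⁻⁴ s⁻¹
Wind speed in SI: 97.2 knots = 50.0 m/s
Geostrophic balance rearranged: |∂P/∂n| = f ρ V_g
|∂P/∂n| = 1.28×10⁻⁴ × 0.825 × 50.0 = 5.26×10⁻³ Pa/m
Isobar spacing: Δn = ΔP/|∂P/∂n| = 800 Pa / 5.26×10⁻³ Pa/m = 152074 m ≈ 150 km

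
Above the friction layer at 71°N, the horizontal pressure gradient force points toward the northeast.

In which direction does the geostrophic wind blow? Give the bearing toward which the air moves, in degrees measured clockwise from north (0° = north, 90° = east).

The pressure-gradient force points toward the northeast (bearing 045°).
Geostrophic balance: in the Northern Hemisphere the Coriolis force deflects motion to the right, so the geostrophic wind blows 90° to the right of the pressure-gradient force (low pressure on the left).
Rotating 045° by 90° clockwise gives 135° — the wind blows toward the southeast.

135°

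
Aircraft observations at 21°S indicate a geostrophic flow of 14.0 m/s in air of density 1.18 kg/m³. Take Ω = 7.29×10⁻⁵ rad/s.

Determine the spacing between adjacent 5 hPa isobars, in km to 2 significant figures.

580 km

Coriolis parameter at 21°S:
f = 2Ω sin φ = 2 × 7.29×10⁻⁵ × sin 21° = 5.23×10⁻⁵ s⁻¹
Geostrophic balance rearranged: |∂P/∂n| = f ρ V_g
|∂P/∂n| = 5.23×10⁻⁵ × 1.18 × 14.0 = 8.63×10⁻⁴ Pa/m
Isobar spacing: Δn = ΔP/|∂P/∂n| = 500 Pa / 8.63×10⁻⁴ Pa/m = 579260 m ≈ 580 km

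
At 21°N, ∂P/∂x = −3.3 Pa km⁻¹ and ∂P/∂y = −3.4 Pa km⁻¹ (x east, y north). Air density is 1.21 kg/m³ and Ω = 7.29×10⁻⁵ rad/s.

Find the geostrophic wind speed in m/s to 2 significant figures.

75 m/s

Coriolis parameter at 21°N:
f = 2Ω sin φ = 2 × 7.29×10⁻⁵ × sin 21° = 5.23×10⁻⁵ s⁻¹
Component geostrophic relations (x east, y north):
u_g = −(1/(fρ)) ∂P/∂y,  v_g = (1/(fρ)) ∂P/∂x
u_g = −(−3.4×10⁻³)/(5.23×10⁻⁵ × 1.21) = 53.8 m/s;  v_g = (−3.3×10⁻³)/(5.23×10⁻⁵ × 1.21) = −52.2 m/s
|V_g| = √(u_g² + v_g²) = 74.9 m/s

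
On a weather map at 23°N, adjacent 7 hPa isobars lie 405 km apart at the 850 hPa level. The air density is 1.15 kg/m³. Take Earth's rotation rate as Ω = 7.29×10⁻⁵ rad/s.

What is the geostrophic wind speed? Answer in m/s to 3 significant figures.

Coriolis parameter at 23°N:
f = 2Ω sin φ = 2 × 7.29×10⁻⁵ × sin 23° = 5.70×10⁻⁵ s⁻¹
Pressure gradient: |∂P/∂n| = 700 Pa / 405000 m = 1.73×10⁻³ Pa/m
Geostrophic balance (pressure-gradient force = Coriolis force):
V_g = (1/(fρ)) |∂P/∂n| = 1.73×10⁻³ / (5.70×10⁻⁵ × 1.15) = 26.4 m/s

26.4 m/s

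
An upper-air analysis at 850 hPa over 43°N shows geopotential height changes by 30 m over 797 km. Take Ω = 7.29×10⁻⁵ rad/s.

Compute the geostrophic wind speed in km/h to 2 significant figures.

Coriolis parameter at 43°N:
f = 2Ω sin φ = 2 × 7.29×10⁻⁵ × sin 43° = 9.94×10⁻⁵ s⁻¹
Height gradient: |∂Z/∂n| = 30 m / 797000 m = 3.76×10⁻⁵
On a pressure surface, geostrophic balance gives V_g = (g/f)|∂Z/∂n|:
V_g = 9.81 × 3.76×10⁻⁵ / 9.94×10⁻⁵ = 3.71 m/s
Converting: 3.71 m/s × 3.6 = 13 km/h

13 km/h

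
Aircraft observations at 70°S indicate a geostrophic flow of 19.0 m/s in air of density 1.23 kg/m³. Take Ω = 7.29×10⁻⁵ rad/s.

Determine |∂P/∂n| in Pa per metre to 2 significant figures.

3.2×10⁻³ Pa/m

Coriolis parameter at 70°S:
f = 2Ω sin φ = 2 × 7.29×10⁻⁵ × sin 70° = 1.37×10⁻⁴ s⁻¹
Geostrophic balance rearranged: |∂P/∂n| = f ρ V_g
|∂P/∂n| = 1.37×10⁻⁴ × 1.23 × 19.0 = 3.20×10⁻³ Pa/m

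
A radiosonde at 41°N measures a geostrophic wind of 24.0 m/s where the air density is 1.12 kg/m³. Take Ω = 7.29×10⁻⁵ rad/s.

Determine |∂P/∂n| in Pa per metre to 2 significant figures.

2.6×10⁻³ Pa/m

Coriolis parameter at 41°N:
f = 2Ω sin φ = 2 × 7.29×10⁻⁵ × sin 41° = 9.57×10⁻⁵ s⁻¹
Geostrophic balance rearranged: |∂P/∂n| = f ρ V_g
|∂P/∂n| = 9.57×10⁻⁵ × 1.12 × 24.0 = 2.57×10⁻³ Pa/m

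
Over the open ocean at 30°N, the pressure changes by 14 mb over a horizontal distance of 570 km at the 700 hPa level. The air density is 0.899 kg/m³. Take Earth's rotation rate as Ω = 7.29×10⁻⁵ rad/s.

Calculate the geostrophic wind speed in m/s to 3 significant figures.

37.5 m/s

Coriolis parameter at 30°N:
f = 2Ω sin φ = 2 × 7.29×10⁻⁵ × sin 30° = 7.29×10⁻⁵ s⁻¹
Pressure gradient: |∂P/∂n| = 1400 Pa / 570000 m = 2.46×10⁻³ Pa/m
Geostrophic balance (pressure-gradient force = Coriolis force):
V_g = (1/(fρ)) |∂P/∂n| = 2.46×10⁻³ / (7.29×10⁻⁵ × 0.899) = 37.5 m/s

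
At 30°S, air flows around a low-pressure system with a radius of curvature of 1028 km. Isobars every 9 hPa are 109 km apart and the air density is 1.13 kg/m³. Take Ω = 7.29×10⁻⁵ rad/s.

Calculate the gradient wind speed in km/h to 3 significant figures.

Coriolis parameter at 30°S:
f = 2Ω sin φ = 2 × 7.29×10⁻⁵ × sin 30° = 7.29×10⁻⁵ s⁻¹
Pressure gradient: |∂P/∂n| = 900 Pa / 109000 m = 8.26×10⁻³ Pa/m
Geostrophic speed: V_g = |∂P/∂n|/(fρ) = 8.26×10⁻³/(7.29×10⁻⁵ × 1.13) = 100 m/s
Around a low, centrifugal force acts outward with Coriolis, so pressure-gradient force balances both:
(1/ρ)|∂P/∂n| = fV + V²/R  →  V² + fR·V − fR·V_g = 0
With fR = 7.29×10⁻⁵ × 1028×10³ m = 74.9 m/s:
V = [−fR + √((fR)² + 4 fR V_g)]/2 = [−74.9 + √(74.9² + 4×74.9×100)]/2 = 57 m/s
Subgeostrophic (V < V_g = 100 m/s), as expected around a low.
Converting: 57 m/s × 3.6 = 205 km/h

205 km/h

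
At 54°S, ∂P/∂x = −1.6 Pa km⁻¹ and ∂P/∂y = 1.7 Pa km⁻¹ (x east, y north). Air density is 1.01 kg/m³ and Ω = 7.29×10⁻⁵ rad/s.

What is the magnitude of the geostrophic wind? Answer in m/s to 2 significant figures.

Coriolis parameter at 54°S:
f = 2Ω sin φ = 2 × 7.29×10⁻⁵ × sin 54° = 1.18×10⁻⁴ s⁻¹
In the Southern Hemisphere f is negative: f = −1.18×10⁻⁴ s⁻¹.
Component geostrophic relations (x east, y north):
u_g = −(1/(fρ)) ∂P/∂y,  v_g = (1/(fρ)) ∂P/∂x
u_g = −(1.7×10⁻³)/(−1.18×10⁻⁴ × 1.01) = 14.3 m/s;  v_g = (−1.6×10⁻³)/(−1.18×10⁻⁴ × 1.01) = 13.4 m/s
|V_g| = √(u_g² + v_g²) = 19.6 m/s

20 m/s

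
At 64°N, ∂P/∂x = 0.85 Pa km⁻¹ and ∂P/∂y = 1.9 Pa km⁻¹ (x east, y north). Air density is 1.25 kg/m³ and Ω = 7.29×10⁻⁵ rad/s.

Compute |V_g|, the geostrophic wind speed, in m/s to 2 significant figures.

13 m/s

Coriolis parameter at 64°N:
f = 2Ω sin φ = 2 × 7.29×10⁻⁵ × sin 64° = 1.31×10⁻⁴ s⁻¹
Component geostrophic relations (x east, y north):
u_g = −(1/(fρ)) ∂P/∂y,  v_g = (1/(fρ)) ∂P/∂x
u_g = −(1.9×10⁻³)/(1.31×10⁻⁴ × 1.25) = −11.6 m/s;  v_g = (0.85×10⁻³)/(1.31×10⁻⁴ × 1.25) = 5.19 m/s
|V_g| = √(u_g² + v_g²) = 12.7 m/s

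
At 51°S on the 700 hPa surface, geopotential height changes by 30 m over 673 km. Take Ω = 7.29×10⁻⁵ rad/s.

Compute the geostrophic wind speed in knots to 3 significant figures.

7.50 knots

Coriolis parameter at 51°S:
f = 2Ω sin φ = 2 × 7.29×10⁻⁵ × sin 51° = 1.13×10⁻⁴ s⁻¹
Height gradient: |∂Z/∂n| = 30 m / 673000 m = 4.46×10⁻⁵
On a pressure surface, geostrophic balance gives V_g = (g/f)|∂Z/∂n|:
V_g = 9.81 × 4.46×10⁻⁵ / 1.13×10⁻⁴ = 3.86 m/s
Converting: 3.86 m/s × 1.944 = 7.50 knots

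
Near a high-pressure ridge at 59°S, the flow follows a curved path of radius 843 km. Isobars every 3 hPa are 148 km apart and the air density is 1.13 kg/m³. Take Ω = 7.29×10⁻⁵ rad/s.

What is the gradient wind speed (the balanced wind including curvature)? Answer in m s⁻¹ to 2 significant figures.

Coriolis parameter at 59°S:
f = 2Ω sin φ = 2 × 7.29×10⁻⁵ × sin 59° = 1.25×10⁻⁴ s⁻¹
Pressure gradient: |∂P/∂n| = 300 Pa / 148000 m = 2.03×10⁻³ Pa/m
Geostrophic speed: V_g = |∂P/∂n|/(fρ) = 2.03×10⁻³/(1.25×10⁻⁴ × 1.13) = 14.4 m/s
Around a high, pressure-gradient force acts outward with centrifugal, so Coriolis balances both:
fV = (1/ρ)|∂P/∂n| + V²/R  →  V² − fR·V + fR·V_g = 0
With fR = 1.25×10⁻⁴ × 843×10³ m = 105 m/s:
V = [fR − √((fR)² − 4 fR V_g)]/2 = [105 − √(105² − 4×105×14.4)]/2 = 17.1 m/s
Supergeostrophic (V > V_g = 14.4 m/s), as expected around a high.

17 m s⁻¹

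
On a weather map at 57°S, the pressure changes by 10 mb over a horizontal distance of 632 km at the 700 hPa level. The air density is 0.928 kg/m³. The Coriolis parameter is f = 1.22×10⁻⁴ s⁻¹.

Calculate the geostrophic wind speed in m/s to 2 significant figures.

14 m/s

Pressure gradient: |∂P/∂n| = 1000 Pa / 632000 m = 1.58×10⁻³ Pa/m
Geostrophic balance (pressure-gradient force = Coriolis force):
V_g = (1/(fρ)) |∂P/∂n| = 1.58×10⁻³ / (1.22×10⁻⁴ × 0.928) = 14.0 m/s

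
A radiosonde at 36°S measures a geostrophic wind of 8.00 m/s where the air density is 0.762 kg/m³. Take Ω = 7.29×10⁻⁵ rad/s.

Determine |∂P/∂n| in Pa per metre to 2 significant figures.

Coriolis parameter at 36°S:
f = 2Ω sin φ = 2 × 7.29×10⁻⁵ × sin 36° = 8.57×10⁻⁵ s⁻¹
Geostrophic balance rearranged: |∂P/∂n| = f ρ V_g
|∂P/∂n| = 8.57×10⁻⁵ × 0.762 × 8.00 = 5.22×10⁻⁴ Pa/m

5.2×10⁻⁴ Pa/m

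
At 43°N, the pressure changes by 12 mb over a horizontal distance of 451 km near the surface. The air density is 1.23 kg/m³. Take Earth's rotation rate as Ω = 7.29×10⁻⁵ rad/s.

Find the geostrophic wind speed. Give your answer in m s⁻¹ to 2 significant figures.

22 m s⁻¹

Coriolis parameter at 43°N:
f = 2Ω sin φ = 2 × 7.29×10⁻⁵ × sin 43° = 9.94×10⁻⁵ s⁻¹
Pressure gradient: |∂P/∂n| = 1200 Pa / 451000 m = 2.66×10⁻³ Pa/m
Geostrophic balance (pressure-gradient force = Coriolis force):
V_g = (1/(fρ)) |∂P/∂n| = 2.66×10⁻³ / (9.94×10⁻⁵ × 1.23) = 21.8 m/s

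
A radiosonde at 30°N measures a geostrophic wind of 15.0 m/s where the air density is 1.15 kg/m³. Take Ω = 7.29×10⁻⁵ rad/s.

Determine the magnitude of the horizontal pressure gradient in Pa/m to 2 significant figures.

Coriolis parameter at 30°N:
f = 2Ω sin φ = 2 × 7.29×10⁻⁵ × sin 30° = 7.29×10⁻⁵ s⁻¹
Geostrophic balance rearranged: |∂P/∂n| = f ρ V_g
|∂P/∂n| = 7.29×10⁻⁵ × 1.15 × 15.0 = 1.26×10⁻³ Pa/m

1.3×10⁻³ Pa/m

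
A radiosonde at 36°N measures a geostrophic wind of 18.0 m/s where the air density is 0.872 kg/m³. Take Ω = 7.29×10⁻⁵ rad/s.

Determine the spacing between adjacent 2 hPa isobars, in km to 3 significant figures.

Coriolis parameter at 36°N:
f = 2Ω sin φ = 2 × 7.29×10⁻⁵ × sin 36° = 8.57×10⁻⁵ s⁻¹
Geostrophic balance rearranged: |∂P/∂n| = f ρ V_g
|∂P/∂n| = 8.57×10⁻⁵ × 0.872 × 18.0 = 1.35×10⁻³ Pa/m
Isobar spacing: Δn = ΔP/|∂P/∂n| = 200 Pa / 1.35×10⁻³ Pa/m = 148684 m ≈ 149 km

149 km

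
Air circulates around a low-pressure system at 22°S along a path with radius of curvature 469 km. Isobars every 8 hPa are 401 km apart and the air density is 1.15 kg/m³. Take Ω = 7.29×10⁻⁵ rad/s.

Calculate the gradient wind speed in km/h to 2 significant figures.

66 km/h

Coriolis parameter at 22°S:
f = 2Ω sin φ = 2 × 7.29×10⁻⁵ × sin 22° = 5.46×10⁻⁵ s⁻¹
Pressure gradient: |∂P/∂n| = 800 Pa / 401000 m = 2.00×10⁻³ Pa/m
Geostrophic speed: V_g = |∂P/∂n|/(fρ) = 2.00×10⁻³/(5.46×10⁻⁵ × 1.15) = 31.8 m/s
Around a low, centrifugal force acts outward with Coriolis, so pressure-gradient force balances both:
(1/ρ)|∂P/∂n| = fV + V²/R  →  V² + fR·V − fR·V_g = 0
With fR = 5.46×10⁻⁵ × 469×10³ m = 25.6 m/s:
V = [−fR + √((fR)² + 4 fR V_g)]/2 = [−25.6 + √(25.6² + 4×25.6×31.8)]/2 = 18.5 m/s
Subgeostrophic (V < V_g = 31.8 m/s), as expected around a low.
Converting: 18.5 m/s × 3.6 = 66 km/h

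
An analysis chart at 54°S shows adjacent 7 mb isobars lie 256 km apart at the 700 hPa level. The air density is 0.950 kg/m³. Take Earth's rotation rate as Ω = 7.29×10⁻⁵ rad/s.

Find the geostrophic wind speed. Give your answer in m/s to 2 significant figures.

24 m/s

Coriolis parameter at 54°S:
f = 2Ω sin φ = 2 × 7.29×10⁻⁵ × sin 54° = 1.18×10⁻⁴ s⁻¹
Pressure gradient: |∂P/∂n| = 700 Pa / 256000 m = 2.73×10⁻³ Pa/m
Geostrophic balance (pressure-gradient force = Coriolis force):
V_g = (1/(fρ)) |∂P/∂n| = 2.73×10⁻³ / (1.18×10⁻⁴ × 0.950) = 24.4 m/s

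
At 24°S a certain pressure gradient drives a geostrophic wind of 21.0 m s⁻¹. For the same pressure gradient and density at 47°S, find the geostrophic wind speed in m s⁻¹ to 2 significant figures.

With the same pressure gradient and density, V_g ∝ 1/f ∝ 1/sin φ.
V₂ = V₁ · sin φ₁ / sin φ₂ = 21.0 × sin 24° / sin 47°
V₂ = 21.0 × 0.4067/0.7314 = 12 m s⁻¹

12 m s⁻¹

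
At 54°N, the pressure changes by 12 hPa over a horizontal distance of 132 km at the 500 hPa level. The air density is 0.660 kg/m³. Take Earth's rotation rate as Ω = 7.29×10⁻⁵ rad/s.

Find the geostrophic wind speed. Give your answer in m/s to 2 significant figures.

Coriolis parameter at 54°N:
f = 2Ω sin φ = 2 × 7.29×10⁻⁵ × sin 54° = 1.18×10⁻⁴ s⁻¹
Pressure gradient: |∂P/∂n| = 1200 Pa / 132000 m = 9.09×10⁻³ Pa/m
Geostrophic balance (pressure-gradient force = Coriolis force):
V_g = (1/(fρ)) |∂P/∂n| = 9.09×10⁻³ / (1.18×10⁻⁴ × 0.660) = 117 m/s

120 m/s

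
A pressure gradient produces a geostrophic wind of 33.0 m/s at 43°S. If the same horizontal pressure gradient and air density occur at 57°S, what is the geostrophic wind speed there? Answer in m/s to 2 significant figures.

27 m/s

With the same pressure gradient and density, V_g ∝ 1/f ∝ 1/sin φ.
V₂ = V₁ · sin φ₁ / sin φ₂ = 33.0 × sin 43° / sin 57°
V₂ = 33.0 × 0.6820/0.8387 = 27 m/s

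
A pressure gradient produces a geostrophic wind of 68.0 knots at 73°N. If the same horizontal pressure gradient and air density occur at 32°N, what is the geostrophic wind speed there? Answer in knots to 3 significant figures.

123 knots

With the same pressure gradient and density, V_g ∝ 1/f ∝ 1/sin φ.
V₂ = V₁ · sin φ₁ / sin φ₂ = 68.0 × sin 73° / sin 32°
V₂ = 68.0 × 0.9563/0.5299 = 123 knots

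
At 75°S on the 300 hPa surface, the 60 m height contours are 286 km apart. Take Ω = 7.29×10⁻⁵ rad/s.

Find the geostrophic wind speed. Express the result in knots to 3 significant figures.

Coriolis parameter at 75°S:
f = 2Ω sin φ = 2 × 7.29×10⁻⁵ × sin 75° = 1.41×10⁻⁴ s⁻¹
Height gradient: |∂Z/∂n| = 60 m / 286000 m = 2.10×10⁻⁴
On a pressure surface, geostrophic balance gives V_g = (g/f)|∂Z/∂n|:
V_g = 9.81 × 2.10×10⁻⁴ / 1.41×10⁻⁴ = 14.6 m/s
Converting: 14.6 m/s × 1.944 = 28.4 knots

28.4 knots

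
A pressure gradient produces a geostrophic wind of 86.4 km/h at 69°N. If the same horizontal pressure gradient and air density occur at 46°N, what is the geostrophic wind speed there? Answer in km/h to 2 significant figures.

110 km/h

With the same pressure gradient and density, V_g ∝ 1/f ∝ 1/sin φ.
V₂ = V₁ · sin φ₁ / sin φ₂ = 86.4 × sin 69° / sin 46°
V₂ = 86.4 × 0.9336/0.7193 = 110 km/h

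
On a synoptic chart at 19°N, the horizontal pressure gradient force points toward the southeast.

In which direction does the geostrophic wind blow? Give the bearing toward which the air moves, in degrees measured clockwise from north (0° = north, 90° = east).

225°

The pressure-gradient force points toward the southeast (bearing 135°).
Geostrophic balance: in the Northern Hemisphere the Coriolis force deflects motion to the right, so the geostrophic wind blows 90° to the right of the pressure-gradient force (low pressure on the left).
Rotating 135° by 90° clockwise gives 225° — the wind blows toward the southwest.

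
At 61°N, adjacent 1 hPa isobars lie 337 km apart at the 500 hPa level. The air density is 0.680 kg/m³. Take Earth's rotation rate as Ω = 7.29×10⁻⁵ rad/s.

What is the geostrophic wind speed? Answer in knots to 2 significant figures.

Coriolis parameter at 61°N:
f = 2Ω sin φ = 2 × 7.29×10⁻⁵ × sin 61° = 1.28×10⁻⁴ s⁻¹
Pressure gradient: |∂P/∂n| = 100 Pa / 337000 m = 2.97×10⁻⁴ Pa/m
Geostrophic balance (pressure-gradient force = Coriolis force):
V_g = (1/(fρ)) |∂P/∂n| = 2.97×10⁻⁴ / (1.28×10⁻⁴ × 0.680) = 3.42 m/s
Converting: 3.42 m/s × 1.944 = 6.7 knots

6.7 knots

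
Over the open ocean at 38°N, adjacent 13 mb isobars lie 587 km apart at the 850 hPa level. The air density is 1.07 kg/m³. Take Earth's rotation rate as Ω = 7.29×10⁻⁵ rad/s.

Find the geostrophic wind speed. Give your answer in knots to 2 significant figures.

45 knots

Coriolis parameter at 38°N:
f = 2Ω sin φ = 2 × 7.29×10⁻⁵ × sin 38° = 8.98×10⁻⁵ s⁻¹
Pressure gradient: |∂P/∂n| = 1300 Pa / 587000 m = 2.21×10⁻³ Pa/m
Geostrophic balance (pressure-gradient force = Coriolis force):
V_g = (1/(fρ)) |∂P/∂n| = 2.21×10⁻³ / (8.98×10⁻⁵ × 1.07) = 23.1 m/s
Converting: 23.1 m/s × 1.944 = 45 knots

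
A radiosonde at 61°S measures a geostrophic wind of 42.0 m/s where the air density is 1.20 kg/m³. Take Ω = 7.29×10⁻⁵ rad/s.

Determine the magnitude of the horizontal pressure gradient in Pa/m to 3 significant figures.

6.43×10⁻³ Pa/m

Coriolis parameter at 61°S:
f = 2Ω sin φ = 2 × 7.29×10⁻⁵ × sin 61° = 1.28×10⁻⁴ s⁻¹
Geostrophic balance rearranged: |∂P/∂n| = f ρ V_g
|∂P/∂n| = 1.28×10⁻⁴ × 1.20 × 42.0 = 6.43×10⁻³ Pa/m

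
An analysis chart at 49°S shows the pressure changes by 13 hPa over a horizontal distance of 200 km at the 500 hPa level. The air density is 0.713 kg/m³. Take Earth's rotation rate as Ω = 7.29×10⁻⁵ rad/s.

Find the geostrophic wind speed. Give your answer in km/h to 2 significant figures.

Coriolis parameter at 49°S:
f = 2Ω sin φ = 2 × 7.29×10⁻⁵ × sin 49° = 1.10×10⁻⁴ s⁻¹
Pressure gradient: |∂P/∂n| = 1300 Pa / 200000 m = 6.50×10⁻³ Pa/m
Geostrophic balance (pressure-gradient force = Coriolis force):
V_g = (1/(fρ)) |∂P/∂n| = 6.50×10⁻³ / (1.10×10⁻⁴ × 0.713) = 82.8 m/s
Converting: 82.8 m/s × 3.6 = 300 km/h

300 km/h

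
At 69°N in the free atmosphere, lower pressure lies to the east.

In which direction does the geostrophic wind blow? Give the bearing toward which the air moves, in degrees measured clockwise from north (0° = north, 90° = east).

180°

The pressure-gradient force points toward the east (bearing 090°).
Geostrophic balance: in the Northern Hemisphere the Coriolis force deflects motion to the right, so the geostrophic wind blows 90° to the right of the pressure-gradient force (low pressure on the left).
Rotating 090° by 90° clockwise gives 180° — the wind blows toward the south.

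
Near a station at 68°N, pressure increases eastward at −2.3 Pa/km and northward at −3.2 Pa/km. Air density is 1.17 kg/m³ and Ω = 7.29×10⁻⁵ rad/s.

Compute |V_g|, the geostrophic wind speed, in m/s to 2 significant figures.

Coriolis parameter at 68°N:
f = 2Ω sin φ = 2 × 7.29×10⁻⁵ × sin 68° = 1.35×10⁻⁴ s⁻¹
Component geostrophic relations (x east, y north):
u_g = −(1/(fρ)) ∂P/∂y,  v_g = (1/(fρ)) ∂P/∂x
u_g = −(−3.2×10⁻³)/(1.35×10⁻⁴ × 1.17) = 20.2 m/s;  v_g = (−2.3×10⁻³)/(1.35×10⁻⁴ × 1.17) = −14.5 m/s
|V_g| = √(u_g² + v_g²) = 24.9 m/s

25 m/s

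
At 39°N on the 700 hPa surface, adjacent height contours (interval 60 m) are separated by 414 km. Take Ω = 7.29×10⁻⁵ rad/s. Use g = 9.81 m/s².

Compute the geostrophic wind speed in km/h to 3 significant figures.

55.8 km/h

Coriolis parameter at 39°N:
f = 2Ω sin φ = 2 × 7.29×10⁻⁵ × sin 39° = 9.18×10⁻⁵ s⁻¹
Height gradient: |∂Z/∂n| = 60 m / 414000 m = 1.45×10⁻⁴
On a pressure surface, geostrophic balance gives V_g = (g/f)|∂Z/∂n|:
V_g = 9.81 × 1.45×10⁻⁴ / 9.18×10⁻⁵ = 15.5 m/s
Converting: 15.5 m/s × 3.6 = 55.8 km/h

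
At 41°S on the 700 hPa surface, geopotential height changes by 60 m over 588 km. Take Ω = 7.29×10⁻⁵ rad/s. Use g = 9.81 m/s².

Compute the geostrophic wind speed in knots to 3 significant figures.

20.3 knots

Coriolis parameter at 41°S:
f = 2Ω sin φ = 2 × 7.29×10⁻⁵ × sin 41° = 9.57×10⁻⁵ s⁻¹
Height gradient: |∂Z/∂n| = 60 m / 588000 m = 1.02×10⁻⁴
On a pressure surface, geostrophic balance gives V_g = (g/f)|∂Z/∂n|:
V_g = 9.81 × 1.02×10⁻⁴ / 9.57×10⁻⁵ = 10.5 m/s
Converting: 10.5 m/s × 1.944 = 20.3 knots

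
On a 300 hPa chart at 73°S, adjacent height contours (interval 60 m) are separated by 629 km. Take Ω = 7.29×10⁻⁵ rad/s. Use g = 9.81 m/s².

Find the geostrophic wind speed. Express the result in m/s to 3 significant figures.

Coriolis parameter at 73°S:
f = 2Ω sin φ = 2 × 7.29×10⁻⁵ × sin 73° = 1.39×10⁻⁴ s⁻¹
Height gradient: |∂Z/∂n| = 60 m / 629000 m = 9.54×10⁻⁵
On a pressure surface, geostrophic balance gives V_g = (g/f)|∂Z/∂n|:
V_g = 9.81 × 9.54×10⁻⁵ / 1.39×10⁻⁴ = 6.71 m/s

6.71 m/s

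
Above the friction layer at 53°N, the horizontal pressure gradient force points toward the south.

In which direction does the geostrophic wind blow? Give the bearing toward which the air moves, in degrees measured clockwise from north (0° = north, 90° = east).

The pressure-gradient force points toward the south (bearing 180°).
Geostrophic balance: in the Northern Hemisphere the Coriolis force deflects motion to the right, so the geostrophic wind blows 90° to the right of the pressure-gradient force (low pressure on the left).
Rotating 180° by 90° clockwise gives 270° — the wind blows toward the west.

270°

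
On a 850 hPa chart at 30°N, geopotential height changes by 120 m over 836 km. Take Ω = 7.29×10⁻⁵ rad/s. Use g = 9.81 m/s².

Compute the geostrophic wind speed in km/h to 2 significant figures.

70 km/h

Coriolis parameter at 30°N:
f = 2Ω sin φ = 2 × 7.29×10⁻⁵ × sin 30° = 7.29×10⁻⁵ s⁻¹
Height gradient: |∂Z/∂n| = 120 m / 836000 m = 1.44×10⁻⁴
On a pressure surface, geostrophic balance gives V_g = (g/f)|∂Z/∂n|:
V_g = 9.81 × 1.44×10⁻⁴ / 7.29×10⁻⁵ = 19.3 m/s
Converting: 19.3 m/s × 3.6 = 70 km/h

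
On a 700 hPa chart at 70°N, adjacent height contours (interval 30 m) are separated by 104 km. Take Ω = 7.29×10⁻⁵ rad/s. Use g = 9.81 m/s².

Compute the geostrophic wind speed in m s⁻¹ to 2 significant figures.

21 m s⁻¹

Coriolis parameter at 70°N:
f = 2Ω sin φ = 2 × 7.29×10⁻⁵ × sin 70° = 1.37×10⁻⁴ s⁻¹
Height gradient: |∂Z/∂n| = 30 m / 104000 m = 2.88×10⁻⁴
On a pressure surface, geostrophic balance gives V_g = (g/f)|∂Z/∂n|:
V_g = 9.81 × 2.88×10⁻⁴ / 1.37×10⁻⁴ = 20.7 m/s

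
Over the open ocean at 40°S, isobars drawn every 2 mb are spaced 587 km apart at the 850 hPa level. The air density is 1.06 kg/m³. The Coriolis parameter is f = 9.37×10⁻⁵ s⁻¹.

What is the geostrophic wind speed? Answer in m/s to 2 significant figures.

3.4 m/s

Pressure gradient: |∂P/∂n| = 200 Pa / 587000 m = 3.41×10⁻⁴ Pa/m
Geostrophic balance (pressure-gradient force = Coriolis force):
V_g = (1/(fρ)) |∂P/∂n| = 3.41×10⁻⁴ / (9.37×10⁻⁵ × 1.06) = 3.43 m/s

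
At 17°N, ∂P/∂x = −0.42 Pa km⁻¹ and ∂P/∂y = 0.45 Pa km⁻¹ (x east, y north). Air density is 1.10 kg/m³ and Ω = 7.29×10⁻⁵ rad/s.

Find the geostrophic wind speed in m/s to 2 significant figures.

Coriolis parameter at 17°N:
f = 2Ω sin φ = 2 × 7.29×10⁻⁵ × sin 17° = 4.26×10⁻⁵ s⁻¹
Component geostrophic relations (x east, y north):
u_g = −(1/(fρ)) ∂P/∂y,  v_g = (1/(fρ)) ∂P/∂x
u_g = −(0.45×10⁻³)/(4.26×10⁻⁵ × 1.10) = −9.60 m/s;  v_g = (−0.42×10⁻³)/(4.26×10⁻⁵ × 1.10) = −8.96 m/s
|V_g| = √(u_g² + v_g²) = 13.1 m/s

13 m/s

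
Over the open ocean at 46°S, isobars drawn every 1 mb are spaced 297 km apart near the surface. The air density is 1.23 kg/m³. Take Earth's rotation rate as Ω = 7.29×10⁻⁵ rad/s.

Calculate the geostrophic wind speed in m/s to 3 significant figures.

2.61 m/s

Coriolis parameter at 46°S:
f = 2Ω sin φ = 2 × 7.29×10⁻⁵ × sin 46° = 1.05×10⁻⁴ s⁻¹
Pressure gradient: |∂P/∂n| = 100 Pa / 297000 m = 3.37×10⁻⁴ Pa/m
Geostrophic balance (pressure-gradient force = Coriolis force):
V_g = (1/(fρ)) |∂P/∂n| = 3.37×10⁻⁴ / (1.05×10⁻⁴ × 1.23) = 2.61 m/s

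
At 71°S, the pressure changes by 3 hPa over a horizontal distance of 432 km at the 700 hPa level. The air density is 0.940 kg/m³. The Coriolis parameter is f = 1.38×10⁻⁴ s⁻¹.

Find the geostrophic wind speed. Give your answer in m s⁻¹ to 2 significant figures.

5.4 m s⁻¹

Pressure gradient: |∂P/∂n| = 300 Pa / 432000 m = 6.94×10⁻⁴ Pa/m
Geostrophic balance (pressure-gradient force = Coriolis force):
V_g = (1/(fρ)) |∂P/∂n| = 6.94×10⁻⁴ / (1.38×10⁻⁴ × 0.940) = 5.35 m/s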